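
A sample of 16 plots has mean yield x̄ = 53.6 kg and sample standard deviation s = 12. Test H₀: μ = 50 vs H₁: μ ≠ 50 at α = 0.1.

t = (x̄ - μ₀)/(s/√n) = (53.6 - 50)/(12/√16) = 1.2. df = 15, critical t = ±1.753. Fail to reject H₀.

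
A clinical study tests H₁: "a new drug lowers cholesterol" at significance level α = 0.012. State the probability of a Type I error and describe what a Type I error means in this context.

P(Type I error) = α = 0.012. A Type I error is rejecting H₀ when H₀ is actually true (false positive) — here, concluding that a new drug lowers cholesterol when in fact this is not the case. Consequence: approving an ineffective drug — patients take a useless medication and may skip effective alternatives.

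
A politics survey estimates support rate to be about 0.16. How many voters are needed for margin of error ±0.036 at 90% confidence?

n = z²p(1-p)/E² = 1.645²×0.16×0.84/0.036² = 280.6 → n = 281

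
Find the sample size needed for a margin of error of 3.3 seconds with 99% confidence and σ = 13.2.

n = (z*σ/E)² = (2.576×13.2/3.3)² = 106.2 → n = 107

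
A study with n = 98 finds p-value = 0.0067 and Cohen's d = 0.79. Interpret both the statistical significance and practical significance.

Statistically significant (p = 0.0067 < 0.05). Cohen's d = 0.79 indicates a medium effect size. Both statistical and practical significance should be considered.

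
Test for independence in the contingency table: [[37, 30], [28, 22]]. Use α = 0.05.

χ² = 0.007. df = 1, critical = 3.841. Fail to reject H₀. No evidence of dependence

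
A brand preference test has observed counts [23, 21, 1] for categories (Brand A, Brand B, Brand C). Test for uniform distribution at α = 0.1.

Expected = 15 each. χ² = Σ(O-E)²/E = 19.733. df = 2, critical value = 4.605. Reject H₀.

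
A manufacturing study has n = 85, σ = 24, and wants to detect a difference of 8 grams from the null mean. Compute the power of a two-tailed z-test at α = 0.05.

SE = σ/√n = 24/√85 = 2.603. Non-centrality λ = d/SE = 8/2.603 = 3.073. Power ≈ Φ(λ - z_{α/2}) = Φ(3.073 - 1.96) = Φ(1.113) = 0.867.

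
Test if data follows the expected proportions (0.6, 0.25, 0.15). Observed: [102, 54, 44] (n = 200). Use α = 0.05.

Expected: [120.0, 50.0, 30.0]. χ² = 9.553. df = 2, critical = 5.991. Reject H₀.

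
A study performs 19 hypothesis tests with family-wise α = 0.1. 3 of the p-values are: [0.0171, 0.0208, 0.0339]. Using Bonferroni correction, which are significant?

Bonferroni α = 0.1/19 = 0.00526. None of the given p-values are significant.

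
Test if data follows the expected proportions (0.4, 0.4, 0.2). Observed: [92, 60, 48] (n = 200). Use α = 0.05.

Expected: [80.0, 80.0, 40.0]. χ² = 8.4. df = 2, critical = 5.991. Reject H₀.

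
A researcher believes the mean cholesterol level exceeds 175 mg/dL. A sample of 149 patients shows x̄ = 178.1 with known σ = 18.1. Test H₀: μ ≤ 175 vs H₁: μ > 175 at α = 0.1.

z = 2.091. Critical value: 1.28. Reject H₀.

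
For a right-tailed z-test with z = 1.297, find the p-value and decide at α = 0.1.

p = P(Z > 1.297) = 1 - Φ(1.297) ≈ 0.0973. Since p < 0.1, reject H₀ (significant) at α = 0.1.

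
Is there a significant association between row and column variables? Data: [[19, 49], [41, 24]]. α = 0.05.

χ² = 16.569. df = 1, critical = 3.841. Reject H₀. Variables are dependent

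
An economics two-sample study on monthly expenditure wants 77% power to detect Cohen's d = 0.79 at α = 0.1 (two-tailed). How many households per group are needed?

z_{α/2} = 1.645, z_β = Φ⁻¹(0.77) = 0.739. For medium effect (d = 0.79): n per group = 2(z_{α/2} + z_β)²/d² = 2(1.645 + 0.739)²/0.79² = 18.2 → 19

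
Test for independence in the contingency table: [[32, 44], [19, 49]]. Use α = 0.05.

χ² = 3.148. df = 1, critical = 3.841. Fail to reject H₀. No evidence of dependence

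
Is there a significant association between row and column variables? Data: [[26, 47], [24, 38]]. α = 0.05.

χ² = 0.138. df = 1, critical = 3.841. Fail to reject H₀. No evidence of dependence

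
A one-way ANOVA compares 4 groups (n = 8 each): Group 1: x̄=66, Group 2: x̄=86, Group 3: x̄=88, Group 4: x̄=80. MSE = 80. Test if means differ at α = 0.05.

Grand mean = 80.0. SS_between = 2368.0, MS_between = 789.33. F = 9.867, F_crit ≈ 2.947. Reject H₀.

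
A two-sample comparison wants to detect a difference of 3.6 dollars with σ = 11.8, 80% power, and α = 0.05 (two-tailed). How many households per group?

n per group = 2(z_α/2 + z_β)²σ²/d² = 2×(1.96 + 0.84)²×11.8²/3.6² = 168.5 → n = 169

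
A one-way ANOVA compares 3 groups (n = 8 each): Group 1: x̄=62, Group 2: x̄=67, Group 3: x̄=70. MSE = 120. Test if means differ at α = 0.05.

Grand mean = 66.33. SS_between = 261.33, MS_between = 130.67. F = 1.089, F_crit ≈ 3.467. Fail to reject H₀.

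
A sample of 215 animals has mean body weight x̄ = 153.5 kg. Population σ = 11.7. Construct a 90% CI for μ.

CI = x̄ ± z*(σ/√n) = 153.5 ± 1.645(11.7/√215) = 153.5 ± 1.31 = (152.19, 154.81)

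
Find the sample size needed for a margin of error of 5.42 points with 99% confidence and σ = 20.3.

n = (z*σ/E)² = (2.576×20.3/5.42)² = 93.1 → n = 94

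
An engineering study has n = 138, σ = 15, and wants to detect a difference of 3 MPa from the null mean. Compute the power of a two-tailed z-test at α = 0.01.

SE = σ/√n = 15/√138 = 1.277. Non-centrality λ = d/SE = 3/1.277 = 2.349. Power ≈ Φ(λ - z_{α/2}) = Φ(2.349 - 2.576) = Φ(-0.227) = 0.41.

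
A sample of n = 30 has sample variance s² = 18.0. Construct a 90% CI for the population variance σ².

df = 29. χ²_{0.05} = 42.557, χ²_{0.95} = 17.708. CI for σ² = ((n-1)s²/χ²_{α/2}, (n-1)s²/χ²_{1-α/2}) = (29·18.0/42.557, 29·18.0/17.708) = (12.27, 29.48)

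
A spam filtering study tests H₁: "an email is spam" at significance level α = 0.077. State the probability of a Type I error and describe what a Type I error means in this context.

P(Type I error) = α = 0.077. A Type I error is rejecting H₀ when H₀ is actually true (false positive) — here, concluding that an email is spam when in fact this is not the case. Consequence: a legitimate email is sent to the spam folder and the user misses it.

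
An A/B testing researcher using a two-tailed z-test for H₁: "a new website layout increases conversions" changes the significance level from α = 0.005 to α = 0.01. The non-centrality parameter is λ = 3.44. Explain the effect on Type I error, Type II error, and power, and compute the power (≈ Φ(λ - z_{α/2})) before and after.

Increasing α from 0.005 to 0.01:
• Type I error rate increases (α is the Type I rate by definition).
• Critical value moves from z_{α/2} = 2.807 to 2.576, so power = Φ(λ - z_{α/2}) goes from Φ(3.44 - 2.807) = 0.737 to Φ(3.44 - 2.576) = 0.806.
• Type II error rate β = 1 - power therefore decreases (0.263 → 0.194).
Appropriate when false negatives are costly — here, discarding a layout that would have improved conversions — lost revenue.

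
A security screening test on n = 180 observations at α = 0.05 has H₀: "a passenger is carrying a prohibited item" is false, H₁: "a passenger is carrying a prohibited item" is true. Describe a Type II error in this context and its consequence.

Type II error: failing to reject H₀ when it is false — concluding that a passenger is carrying a prohibited item is not supported when in fact it is. Consequence: letting a prohibited item through — security breach.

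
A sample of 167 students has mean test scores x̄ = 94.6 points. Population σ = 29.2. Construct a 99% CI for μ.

CI = x̄ ± z*(σ/√n) = 94.6 ± 2.576(29.2/√167) = 94.6 ± 5.82 = (88.78, 100.42)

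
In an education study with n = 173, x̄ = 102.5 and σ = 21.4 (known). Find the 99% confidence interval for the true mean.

CI = x̄ ± z*(σ/√n) = 102.5 ± 2.576(21.4/√173) = 102.5 ± 4.19 = (98.31, 106.69)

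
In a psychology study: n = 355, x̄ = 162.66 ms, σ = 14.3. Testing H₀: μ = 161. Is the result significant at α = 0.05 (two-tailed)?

z = (162.66 - 161)/(14.3/√355) = 2.187. Since |z| > 1.96, significant at α = 0.05.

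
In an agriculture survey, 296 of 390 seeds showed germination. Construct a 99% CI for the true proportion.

p̂ = 0.759. CI = p̂ ± z*√(p̂(1-p̂)/n) = (0.703, 0.815)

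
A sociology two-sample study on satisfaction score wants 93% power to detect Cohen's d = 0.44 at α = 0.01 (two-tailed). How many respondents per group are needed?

z_{α/2} = 2.576, z_β = Φ⁻¹(0.93) = 1.476. For small effect (d = 0.44): n per group = 2(z_{α/2} + z_β)²/d² = 2(2.576 + 1.476)²/0.44² = 169.6 → 170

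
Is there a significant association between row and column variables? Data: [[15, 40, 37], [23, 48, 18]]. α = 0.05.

χ² = 8.928. df = 2, critical = 5.991. Reject H₀. Variables are dependent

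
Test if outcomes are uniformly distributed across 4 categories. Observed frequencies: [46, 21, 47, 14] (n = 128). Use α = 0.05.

Expected = 32 each. χ² = Σ(O-E)²/E = 27.062. df = 3, critical value = 7.815. Reject H₀.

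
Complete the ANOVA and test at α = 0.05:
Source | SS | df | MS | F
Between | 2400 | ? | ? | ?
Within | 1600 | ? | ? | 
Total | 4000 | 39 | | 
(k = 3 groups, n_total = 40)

df_between = 2, df_within = 37. MS_between = 1200.0, MS_within = 43.24. F = 27.75, F_crit ≈ 3.252. Reject H₀.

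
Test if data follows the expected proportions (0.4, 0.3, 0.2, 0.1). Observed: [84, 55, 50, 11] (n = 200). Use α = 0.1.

Expected: [80.0, 60.0, 40.0, 20.0]. χ² = 7.167. df = 3, critical = 6.251. Reject H₀.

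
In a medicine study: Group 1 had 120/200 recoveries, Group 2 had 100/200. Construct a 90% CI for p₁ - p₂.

p̂₁ = 0.6, p̂₂ = 0.5. Difference = 0.1. CI = (0.019, 0.181)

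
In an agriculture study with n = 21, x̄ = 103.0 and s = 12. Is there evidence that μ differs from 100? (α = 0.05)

t = (x̄ - μ₀)/(s/√n) = (103.0 - 100)/(12/√21) = 1.146. df = 20, critical t = ±2.086. Fail to reject H₀.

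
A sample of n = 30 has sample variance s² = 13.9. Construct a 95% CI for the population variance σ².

df = 29. χ²_{0.025} = 45.722, χ²_{0.975} = 16.047. CI for σ² = ((n-1)s²/χ²_{α/2}, (n-1)s²/χ²_{1-α/2}) = (29·13.9/45.722, 29·13.9/16.047) = (8.82, 25.12)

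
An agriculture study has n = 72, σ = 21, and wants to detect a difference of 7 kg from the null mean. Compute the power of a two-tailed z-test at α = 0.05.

SE = σ/√n = 21/√72 = 2.475. Non-centrality λ = d/SE = 7/2.475 = 2.828. Power ≈ Φ(λ - z_{α/2}) = Φ(2.828 - 1.96) = Φ(0.868) = 0.807.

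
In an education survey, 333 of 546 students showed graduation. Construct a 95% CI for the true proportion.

p̂ = 0.61. CI = p̂ ± z*√(p̂(1-p̂)/n) = (0.569, 0.651)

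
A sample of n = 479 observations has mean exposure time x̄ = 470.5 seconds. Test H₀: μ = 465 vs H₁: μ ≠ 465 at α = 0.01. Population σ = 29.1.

z = (x̄ - μ₀)/(σ/√n) = (470.5 - 465)/(29.1/√479) = 4.137. Critical value: ±2.576. Since |4.137| > 2.576, Reject H₀.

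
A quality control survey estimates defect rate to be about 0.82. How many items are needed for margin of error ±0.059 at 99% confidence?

n = z²p(1-p)/E² = 2.576²×0.82×0.18/0.059² = 281.4 → n = 282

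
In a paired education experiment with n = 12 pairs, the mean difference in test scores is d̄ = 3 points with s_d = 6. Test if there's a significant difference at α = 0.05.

t = d̄/(s_d/√n) = 3/(6/√12) = 1.732. df = 11, critical t = ±2.201. Fail to reject H₀.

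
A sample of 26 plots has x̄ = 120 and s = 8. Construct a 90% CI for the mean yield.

CI = x̄ ± t*(s/√n) = 120 ± 1.708(8/√26) = (117.32, 122.68)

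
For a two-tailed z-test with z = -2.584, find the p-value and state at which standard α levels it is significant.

p = 2·P(Z > |-2.584|) = 2·(1 - Φ(2.584)) ≈ 0.0098. Significant at α = 0.1; Significant at α = 0.05; Significant at α = 0.01.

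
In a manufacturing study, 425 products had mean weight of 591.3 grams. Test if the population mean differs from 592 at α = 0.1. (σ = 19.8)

z = (x̄ - μ₀)/(σ/√n) = (591.3 - 592)/(19.8/√425) = -0.729. Critical value: ±1.645. Since |-0.729| ≤ 1.645, Fail to reject H₀.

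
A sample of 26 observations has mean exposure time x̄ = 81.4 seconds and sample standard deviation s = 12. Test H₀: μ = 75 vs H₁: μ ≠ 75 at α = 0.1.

t = (x̄ - μ₀)/(s/√n) = (81.4 - 75)/(12/√26) = 2.719. df = 25, critical t = ±1.708. Reject H₀.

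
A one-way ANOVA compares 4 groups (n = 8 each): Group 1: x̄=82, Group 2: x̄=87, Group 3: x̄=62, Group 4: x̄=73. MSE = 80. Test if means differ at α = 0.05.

Grand mean = 76.0. SS_between = 2896.0, MS_between = 965.33. F = 12.067, F_crit ≈ 2.947. Reject H₀.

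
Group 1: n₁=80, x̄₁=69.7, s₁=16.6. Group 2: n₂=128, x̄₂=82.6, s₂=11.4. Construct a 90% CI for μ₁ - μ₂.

Difference = -12.9. SE = √(16.6²/80 + 11.4²/128) = 2.112. CI = (-16.37, -9.43)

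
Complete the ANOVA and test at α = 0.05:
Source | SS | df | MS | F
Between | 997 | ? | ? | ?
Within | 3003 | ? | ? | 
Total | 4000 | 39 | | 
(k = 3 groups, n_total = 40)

df_between = 2, df_within = 37. MS_between = 498.5, MS_within = 81.16. F = 6.142, F_crit ≈ 3.252. Reject H₀.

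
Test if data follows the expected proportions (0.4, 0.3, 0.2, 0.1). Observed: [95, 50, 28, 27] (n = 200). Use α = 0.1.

Expected: [80.0, 60.0, 40.0, 20.0]. χ² = 10.529. df = 3, critical = 6.251. Reject H₀.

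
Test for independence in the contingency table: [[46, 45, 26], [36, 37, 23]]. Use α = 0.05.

χ² = 0.114. df = 2, critical = 5.991. Fail to reject H₀. No evidence of dependence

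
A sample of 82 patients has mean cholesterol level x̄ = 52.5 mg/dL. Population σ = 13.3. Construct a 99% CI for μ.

CI = x̄ ± z*(σ/√n) = 52.5 ± 2.576(13.3/√82) = 52.5 ± 3.78 = (48.72, 56.28)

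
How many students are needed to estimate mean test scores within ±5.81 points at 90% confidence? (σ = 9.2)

n = (z*σ/E)² = (1.645×9.2/5.81)² = 6.8 → n = 7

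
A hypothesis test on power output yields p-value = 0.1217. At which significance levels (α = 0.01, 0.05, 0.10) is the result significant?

p = 0.1217. Not significant at any of the given levels.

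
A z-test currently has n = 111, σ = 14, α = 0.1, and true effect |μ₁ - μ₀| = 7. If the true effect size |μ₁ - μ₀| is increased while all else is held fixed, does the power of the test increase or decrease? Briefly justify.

Power increases: a larger true effect increases the non-centrality λ = |μ₁ - μ₀|/(σ/√n).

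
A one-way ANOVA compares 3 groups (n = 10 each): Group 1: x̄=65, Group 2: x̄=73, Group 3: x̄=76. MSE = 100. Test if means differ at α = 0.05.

Grand mean = 71.33. SS_between = 646.67, MS_between = 323.33. F = 3.233, F_crit ≈ 3.354. Fail to reject H₀.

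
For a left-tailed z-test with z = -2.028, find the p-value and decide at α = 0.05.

p = P(Z < -2.028) = Φ(-2.028) ≈ 0.0213. Since p < 0.05, reject H₀ (significant) at α = 0.05.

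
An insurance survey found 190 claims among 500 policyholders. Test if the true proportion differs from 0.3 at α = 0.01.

p̂ = 0.38, p₀ = 0.3. z = (p̂ - p₀)/√(p₀(1-p₀)/n) = 3.904. Critical: ±2.576. Reject H₀.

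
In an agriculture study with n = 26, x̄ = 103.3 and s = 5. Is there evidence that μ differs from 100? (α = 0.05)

t = (x̄ - μ₀)/(s/√n) = (103.3 - 100)/(5/√26) = 3.365. df = 25, critical t = ±2.06. Reject H₀.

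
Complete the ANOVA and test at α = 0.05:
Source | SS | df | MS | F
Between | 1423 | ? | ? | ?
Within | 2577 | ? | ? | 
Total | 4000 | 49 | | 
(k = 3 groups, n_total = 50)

df_between = 2, df_within = 47. MS_between = 711.5, MS_within = 54.83. F = 12.977, F_crit ≈ 3.195. Reject H₀.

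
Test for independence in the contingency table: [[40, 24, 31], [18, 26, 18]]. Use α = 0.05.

χ² = 5.166. df = 2, critical = 5.991. Fail to reject H₀. No evidence of dependence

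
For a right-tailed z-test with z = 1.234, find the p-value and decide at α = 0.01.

p = P(Z > 1.234) = 1 - Φ(1.234) ≈ 0.1086. Since p ≥ 0.01, fail to reject H₀ (not significant) at α = 0.01.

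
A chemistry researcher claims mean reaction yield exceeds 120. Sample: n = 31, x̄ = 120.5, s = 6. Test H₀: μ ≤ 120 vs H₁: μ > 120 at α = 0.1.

t = (120.5 - 120)/(6/√31) = 0.464, df = 30. Critical t = 1.31. Fail to reject H₀.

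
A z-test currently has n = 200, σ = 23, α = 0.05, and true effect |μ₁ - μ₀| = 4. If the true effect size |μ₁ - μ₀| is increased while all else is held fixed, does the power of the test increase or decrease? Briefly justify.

Power increases: a larger true effect increases the non-centrality λ = |μ₁ - μ₀|/(σ/√n).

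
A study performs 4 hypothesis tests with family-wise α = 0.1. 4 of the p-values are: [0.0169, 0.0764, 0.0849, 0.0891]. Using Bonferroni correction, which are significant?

Bonferroni α = 0.1/4 = 0.025. Significant p-values: [0.0169]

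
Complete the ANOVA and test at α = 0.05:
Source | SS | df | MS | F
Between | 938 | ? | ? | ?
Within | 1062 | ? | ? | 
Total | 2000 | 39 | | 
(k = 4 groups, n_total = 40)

df_between = 3, df_within = 36. MS_between = 312.67, MS_within = 29.5. F = 10.599, F_crit ≈ 2.866. Reject H₀.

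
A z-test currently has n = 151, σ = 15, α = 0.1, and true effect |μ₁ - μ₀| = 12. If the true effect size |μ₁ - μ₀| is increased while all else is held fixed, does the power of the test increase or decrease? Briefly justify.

Power increases: a larger true effect increases the non-centrality λ = |μ₁ - μ₀|/(σ/√n).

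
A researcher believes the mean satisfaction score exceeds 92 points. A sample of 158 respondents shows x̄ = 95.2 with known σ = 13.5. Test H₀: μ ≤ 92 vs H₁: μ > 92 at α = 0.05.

z = 2.98. Critical value: 1.645. Reject H₀.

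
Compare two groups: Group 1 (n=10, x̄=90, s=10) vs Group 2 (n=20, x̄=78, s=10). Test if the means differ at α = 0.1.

Pooled sp = 10.0. t = 3.098, df = 28. Critical t = ±1.701. Reject H₀.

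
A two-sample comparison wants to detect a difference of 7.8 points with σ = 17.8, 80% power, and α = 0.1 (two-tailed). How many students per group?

n per group = 2(z_α/2 + z_β)²σ²/d² = 2×(1.645 + 0.84)²×17.8²/7.8² = 64.3 → n = 65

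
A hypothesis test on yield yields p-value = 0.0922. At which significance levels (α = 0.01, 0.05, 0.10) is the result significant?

p = 0.0922. Significant at: α = 0.1.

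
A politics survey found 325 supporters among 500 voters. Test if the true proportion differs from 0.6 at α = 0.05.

p̂ = 0.65, p₀ = 0.6. z = (p̂ - p₀)/√(p₀(1-p₀)/n) = 2.282. Critical: ±1.96. Reject H₀.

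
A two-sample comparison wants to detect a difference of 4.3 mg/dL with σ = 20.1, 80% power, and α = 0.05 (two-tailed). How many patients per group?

n per group = 2(z_α/2 + z_β)²σ²/d² = 2×(1.96 + 0.84)²×20.1²/4.3² = 342.6 → n = 343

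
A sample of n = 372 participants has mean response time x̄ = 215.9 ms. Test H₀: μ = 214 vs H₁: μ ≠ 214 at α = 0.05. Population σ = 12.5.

z = (x̄ - μ₀)/(σ/√n) = (215.9 - 214)/(12.5/√372) = 2.932. Critical value: ±1.96. Since |2.932| > 1.96, Reject H₀.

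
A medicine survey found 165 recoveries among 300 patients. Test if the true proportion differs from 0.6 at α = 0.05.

p̂ = 0.55, p₀ = 0.6. z = (p̂ - p₀)/√(p₀(1-p₀)/n) = -1.768. Critical: ±1.96. Fail to reject H₀.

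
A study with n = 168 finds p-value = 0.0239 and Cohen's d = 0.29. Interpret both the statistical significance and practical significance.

Statistically significant (p = 0.0239 < 0.05). Cohen's d = 0.29 indicates a small effect size. Both statistical and practical significance should be considered.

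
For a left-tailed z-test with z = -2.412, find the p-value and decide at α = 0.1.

p = P(Z < -2.412) = Φ(-2.412) ≈ 0.0079. Since p < 0.1, reject H₀ (significant) at α = 0.1.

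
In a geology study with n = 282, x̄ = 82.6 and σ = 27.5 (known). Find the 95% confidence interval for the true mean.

CI = x̄ ± z*(σ/√n) = 82.6 ± 1.96(27.5/√282) = 82.6 ± 3.21 = (79.39, 85.81)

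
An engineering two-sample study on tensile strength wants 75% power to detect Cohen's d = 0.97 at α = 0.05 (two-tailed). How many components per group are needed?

z_{α/2} = 1.96, z_β = Φ⁻¹(0.75) = 0.674. For large effect (d = 0.97): n per group = 2(z_{α/2} + z_β)²/d² = 2(1.96 + 0.674)²/0.97² = 14.7 → 15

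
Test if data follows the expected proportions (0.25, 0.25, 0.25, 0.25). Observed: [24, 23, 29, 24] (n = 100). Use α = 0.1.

Expected: [25.0, 25.0, 25.0, 25.0]. χ² = 0.88. df = 3, critical = 6.251. Fail to reject H₀.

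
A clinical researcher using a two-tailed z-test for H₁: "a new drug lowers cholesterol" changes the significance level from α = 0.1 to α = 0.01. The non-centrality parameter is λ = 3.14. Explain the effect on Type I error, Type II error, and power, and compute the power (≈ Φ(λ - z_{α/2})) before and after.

Decreasing α from 0.1 to 0.01:
• Type I error rate decreases (α is the Type I rate by definition).
• Critical value moves from z_{α/2} = 1.645 to 2.576, so power = Φ(λ - z_{α/2}) goes from Φ(3.14 - 1.645) = 0.933 to Φ(3.14 - 2.576) = 0.714.
• Type II error rate β = 1 - power therefore increases (0.067 → 0.286).
Appropriate when false positives are costly — here, approving an ineffective drug — patients take a useless medication and may skip effective alternatives.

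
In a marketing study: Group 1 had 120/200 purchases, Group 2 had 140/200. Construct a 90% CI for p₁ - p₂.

p̂₁ = 0.6, p̂₂ = 0.7. Difference = -0.1. CI = (-0.178, -0.022)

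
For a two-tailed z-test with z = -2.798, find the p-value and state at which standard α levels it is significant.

p = 2·P(Z > |-2.798|) = 2·(1 - Φ(2.798)) ≈ 0.0051. Significant at α = 0.1; Significant at α = 0.05; Significant at α = 0.01.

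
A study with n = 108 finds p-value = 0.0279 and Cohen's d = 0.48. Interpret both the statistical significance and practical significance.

Statistically significant (p = 0.0279 < 0.05). Cohen's d = 0.48 indicates a small effect size. Both statistical and practical significance should be considered.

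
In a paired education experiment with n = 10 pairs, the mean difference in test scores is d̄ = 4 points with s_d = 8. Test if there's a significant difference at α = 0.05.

t = d̄/(s_d/√n) = 4/(8/√10) = 1.581. df = 9, critical t = ±2.262. Fail to reject H₀.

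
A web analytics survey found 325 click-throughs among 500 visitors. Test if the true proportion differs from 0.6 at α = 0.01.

p̂ = 0.65, p₀ = 0.6. z = (p̂ - p₀)/√(p₀(1-p₀)/n) = 2.282. Critical: ±2.576. Fail to reject H₀.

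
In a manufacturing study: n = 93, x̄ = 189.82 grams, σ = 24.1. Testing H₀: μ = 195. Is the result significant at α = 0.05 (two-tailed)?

z = (189.82 - 195)/(24.1/√93) = -2.073. Since |z| > 1.96, significant at α = 0.05.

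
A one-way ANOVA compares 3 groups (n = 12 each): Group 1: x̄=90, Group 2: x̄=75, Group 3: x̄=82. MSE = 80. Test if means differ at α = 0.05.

Grand mean = 82.33. SS_between = 1352.0, MS_between = 676.0. F = 8.45, F_crit ≈ 3.285. Reject H₀.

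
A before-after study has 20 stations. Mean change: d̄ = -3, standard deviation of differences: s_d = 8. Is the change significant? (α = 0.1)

t = d̄/(s_d/√n) = -3/(8/√20) = -1.677. df = 19, critical t = ±1.729. Fail to reject H₀.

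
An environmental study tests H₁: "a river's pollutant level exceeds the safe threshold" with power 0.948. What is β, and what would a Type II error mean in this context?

β = 1 - power = 1 - 0.948 = 0.052. A Type II error is failing to reject H₀ when H₀ is false (false negative) — here, failing to conclude that a river's pollutant level exceeds the safe threshold when in fact it is true. Consequence: allowing unsafe pollution to continue.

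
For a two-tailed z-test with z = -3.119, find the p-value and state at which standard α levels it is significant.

p = 2·P(Z > |-3.119|) = 2·(1 - Φ(3.119)) ≈ 0.0018. Significant at α = 0.1; Significant at α = 0.05; Significant at α = 0.01.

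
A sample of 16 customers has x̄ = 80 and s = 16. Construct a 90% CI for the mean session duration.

CI = x̄ ± t*(s/√n) = 80 ± 1.753(16/√16) = (72.99, 87.01)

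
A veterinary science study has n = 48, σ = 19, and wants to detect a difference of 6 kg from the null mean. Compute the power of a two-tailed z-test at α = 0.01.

SE = σ/√n = 19/√48 = 2.742. Non-centrality λ = d/SE = 6/2.742 = 2.188. Power ≈ Φ(λ - z_{α/2}) = Φ(2.188 - 2.576) = Φ(-0.388) = 0.349.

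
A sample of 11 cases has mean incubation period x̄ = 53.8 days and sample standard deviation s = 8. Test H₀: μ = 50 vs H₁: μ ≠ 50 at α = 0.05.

t = (x̄ - μ₀)/(s/√n) = (53.8 - 50)/(8/√11) = 1.575. df = 10, critical t = ±2.228. Fail to reject H₀.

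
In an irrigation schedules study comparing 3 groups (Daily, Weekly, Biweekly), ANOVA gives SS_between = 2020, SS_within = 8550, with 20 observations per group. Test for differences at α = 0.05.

df_between = 2, df_within = 57. F = MS_between/MS_within = 1010.0/150.0 = 6.733. F_crit ≈ 3.159. Reject H₀. At least one mean differs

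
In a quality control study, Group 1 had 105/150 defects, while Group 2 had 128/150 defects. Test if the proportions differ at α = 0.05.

p̂₁ = 0.7, p̂₂ = 0.853, pooled p̂ = 0.777. z = -3.188. Critical: ±1.96. Reject H₀.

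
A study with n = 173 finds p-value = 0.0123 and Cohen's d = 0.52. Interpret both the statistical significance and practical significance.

Statistically significant (p = 0.0123 < 0.05). Cohen's d = 0.52 indicates a medium effect size. Both statistical and practical significance should be considered.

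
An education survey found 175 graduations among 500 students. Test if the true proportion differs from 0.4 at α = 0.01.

p̂ = 0.35, p₀ = 0.4. z = (p̂ - p₀)/√(p₀(1-p₀)/n) = -2.282. Critical: ±2.576. Fail to reject H₀.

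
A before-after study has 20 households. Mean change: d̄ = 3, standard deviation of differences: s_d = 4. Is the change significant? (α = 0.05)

t = d̄/(s_d/√n) = 3/(4/√20) = 3.354. df = 19, critical t = ±2.093. Reject H₀.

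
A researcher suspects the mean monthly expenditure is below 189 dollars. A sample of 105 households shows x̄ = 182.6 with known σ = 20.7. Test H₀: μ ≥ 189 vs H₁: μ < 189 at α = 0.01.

z = -3.168. Critical value: -2.33. Reject H₀.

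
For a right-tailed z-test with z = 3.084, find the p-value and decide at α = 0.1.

p = P(Z > 3.084) = 1 - Φ(3.084) ≈ 0.001. Since p < 0.1, reject H₀ (significant) at α = 0.1.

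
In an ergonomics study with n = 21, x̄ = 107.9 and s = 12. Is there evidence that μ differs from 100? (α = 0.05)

t = (x̄ - μ₀)/(s/√n) = (107.9 - 100)/(12/√21) = 3.017. df = 20, critical t = ±2.086. Reject H₀.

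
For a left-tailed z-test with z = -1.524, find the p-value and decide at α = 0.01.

p = P(Z < -1.524) = Φ(-1.524) ≈ 0.0638. Since p ≥ 0.01, fail to reject H₀ (not significant) at α = 0.01.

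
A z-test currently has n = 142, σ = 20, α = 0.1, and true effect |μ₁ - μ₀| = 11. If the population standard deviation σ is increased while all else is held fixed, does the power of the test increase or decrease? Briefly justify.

Power decreases: a larger σ inflates the standard error σ/√n, pulling the sampling distribution under H₁ back toward the critical value.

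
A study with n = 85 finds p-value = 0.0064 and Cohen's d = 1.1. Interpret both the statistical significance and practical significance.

Statistically significant (p = 0.0064 < 0.05). Cohen's d = 1.1 indicates a large effect size. Both statistical and practical significance should be considered.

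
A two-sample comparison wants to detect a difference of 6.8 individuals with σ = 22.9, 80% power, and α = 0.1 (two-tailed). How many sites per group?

n per group = 2(z_α/2 + z_β)²σ²/d² = 2×(1.645 + 0.84)²×22.9²/6.8² = 140.1 → n = 141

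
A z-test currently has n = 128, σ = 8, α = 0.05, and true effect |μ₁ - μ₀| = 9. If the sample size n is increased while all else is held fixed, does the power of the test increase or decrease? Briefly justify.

Power increases: a larger n shrinks the standard error σ/√n, moving the sampling distribution under H₁ further from the critical value.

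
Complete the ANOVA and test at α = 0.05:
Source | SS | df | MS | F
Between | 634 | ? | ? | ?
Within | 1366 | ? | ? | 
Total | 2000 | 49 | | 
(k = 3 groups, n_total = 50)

df_between = 2, df_within = 47. MS_between = 317.0, MS_within = 29.06. F = 10.907, F_crit ≈ 3.195. Reject H₀.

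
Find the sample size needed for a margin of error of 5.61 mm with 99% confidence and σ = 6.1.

n = (z*σ/E)² = (2.576×6.1/5.61)² = 7.8 → n = 8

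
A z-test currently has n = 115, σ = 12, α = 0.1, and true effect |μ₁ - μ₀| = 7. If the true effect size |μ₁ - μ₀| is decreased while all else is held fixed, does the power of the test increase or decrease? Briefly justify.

Power decreases: a smaller true effect decreases the non-centrality λ = |μ₁ - μ₀|/(σ/√n).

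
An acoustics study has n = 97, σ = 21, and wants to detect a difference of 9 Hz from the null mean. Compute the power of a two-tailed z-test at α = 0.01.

SE = σ/√n = 21/√97 = 2.132. Non-centrality λ = d/SE = 9/2.132 = 4.221. Power ≈ Φ(λ - z_{α/2}) = Φ(4.221 - 2.576) = Φ(1.645) = 0.95.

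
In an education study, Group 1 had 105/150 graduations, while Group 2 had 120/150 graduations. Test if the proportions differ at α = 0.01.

p̂₁ = 0.7, p̂₂ = 0.8, pooled p̂ = 0.75. z = -2.0. Critical: ±2.576. Fail to reject H₀.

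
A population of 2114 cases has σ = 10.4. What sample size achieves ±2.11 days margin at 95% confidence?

Without FPC: n₀ = (1.96×10.4/2.11)² = 93.328. With FPC: n = n₀N/(n₀+N-1) = 89.4 → n = 90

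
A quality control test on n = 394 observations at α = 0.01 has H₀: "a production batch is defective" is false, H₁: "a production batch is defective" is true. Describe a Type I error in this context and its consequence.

Type I error: rejecting H₀ when it is true — concluding that a production batch is defective when in fact it is not. Consequence: scrapping a good batch — wasted material and cost for no reason.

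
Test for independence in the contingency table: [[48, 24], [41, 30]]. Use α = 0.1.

χ² = 1.21. df = 1, critical = 2.706. Fail to reject H₀. No evidence of dependence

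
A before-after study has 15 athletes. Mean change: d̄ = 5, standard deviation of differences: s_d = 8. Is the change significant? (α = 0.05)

t = d̄/(s_d/√n) = 5/(8/√15) = 2.421. df = 14, critical t = ±2.145. Reject H₀.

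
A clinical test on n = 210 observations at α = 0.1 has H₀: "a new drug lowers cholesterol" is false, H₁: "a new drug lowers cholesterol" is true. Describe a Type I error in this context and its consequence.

Type I error: rejecting H₀ when it is true — concluding that a new drug lowers cholesterol when in fact it is not. Consequence: approving an ineffective drug — patients take a useless medication and may skip effective alternatives.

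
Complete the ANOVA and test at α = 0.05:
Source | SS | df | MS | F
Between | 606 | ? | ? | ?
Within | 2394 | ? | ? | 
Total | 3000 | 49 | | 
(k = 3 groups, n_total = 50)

df_between = 2, df_within = 47. MS_between = 303.0, MS_within = 50.94. F = 5.949, F_crit ≈ 3.195. Reject H₀.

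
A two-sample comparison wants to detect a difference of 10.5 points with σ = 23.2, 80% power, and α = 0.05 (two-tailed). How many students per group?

n per group = 2(z_α/2 + z_β)²σ²/d² = 2×(1.96 + 0.84)²×23.2²/10.5² = 76.5 → n = 77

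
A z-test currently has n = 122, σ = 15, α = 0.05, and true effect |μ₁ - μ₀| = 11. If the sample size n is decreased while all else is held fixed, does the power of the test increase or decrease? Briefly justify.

Power decreases: a smaller n inflates the standard error σ/√n, pulling the sampling distribution under H₁ back toward the critical value.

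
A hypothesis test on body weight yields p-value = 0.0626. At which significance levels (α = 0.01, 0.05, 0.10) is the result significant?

p = 0.0626. Significant at: α = 0.1.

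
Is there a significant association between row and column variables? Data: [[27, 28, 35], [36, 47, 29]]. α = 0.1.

χ² = 4.317. df = 2, critical = 4.605. Fail to reject H₀. No evidence of dependence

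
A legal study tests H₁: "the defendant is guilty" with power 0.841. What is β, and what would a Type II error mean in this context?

β = 1 - power = 1 - 0.841 = 0.159. A Type II error is failing to reject H₀ when H₀ is false (false negative) — here, failing to conclude that the defendant is guilty when in fact it is true. Consequence: acquitting a guilty person.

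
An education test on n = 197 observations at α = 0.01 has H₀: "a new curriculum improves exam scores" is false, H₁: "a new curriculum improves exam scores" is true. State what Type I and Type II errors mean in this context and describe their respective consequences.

Type I (false positive): concluding that a new curriculum improves exam scores when it is not — adopting a curriculum that gives no real benefit — disruption for nothing. Type II (false negative): failing to conclude that a new curriculum improves exam scores when it is — keeping the old curriculum when the new one would have helped students. Which is costlier depends on domain priorities and is a judgement call rather than a statistical fact.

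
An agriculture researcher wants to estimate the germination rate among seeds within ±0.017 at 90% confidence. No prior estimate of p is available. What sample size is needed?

Conservative approach: use p = 0.5 (maximizes p(1-p) = 0.25). n = z²(0.25)/E² = 1.645²×0.25/0.017² = 2340.9 → n = 2341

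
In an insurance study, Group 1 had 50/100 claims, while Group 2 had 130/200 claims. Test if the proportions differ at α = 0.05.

p̂₁ = 0.5, p̂₂ = 0.65, pooled p̂ = 0.6. z = -2.5. Critical: ±1.96. Reject H₀.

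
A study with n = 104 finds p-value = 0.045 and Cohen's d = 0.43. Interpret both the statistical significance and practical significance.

Statistically significant (p = 0.045 < 0.05). Cohen's d = 0.43 indicates a small effect size. Both statistical and practical significance should be considered.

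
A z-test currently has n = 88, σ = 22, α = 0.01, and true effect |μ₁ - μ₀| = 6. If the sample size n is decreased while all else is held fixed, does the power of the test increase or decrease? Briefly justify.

Power decreases: a smaller n inflates the standard error σ/√n, pulling the sampling distribution under H₁ back toward the critical value.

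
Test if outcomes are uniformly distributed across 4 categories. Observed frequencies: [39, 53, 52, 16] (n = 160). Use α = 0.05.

Expected = 40 each. χ² = Σ(O-E)²/E = 22.25. df = 3, critical value = 7.815. Reject H₀.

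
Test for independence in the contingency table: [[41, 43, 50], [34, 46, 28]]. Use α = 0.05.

χ² = 4.215. df = 2, critical = 5.991. Fail to reject H₀. No evidence of dependence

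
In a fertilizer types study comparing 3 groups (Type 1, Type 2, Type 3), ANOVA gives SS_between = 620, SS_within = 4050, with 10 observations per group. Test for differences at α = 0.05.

df_between = 2, df_within = 27. F = MS_between/MS_within = 310.0/150.0 = 2.067. F_crit ≈ 3.354. Fail to reject H₀.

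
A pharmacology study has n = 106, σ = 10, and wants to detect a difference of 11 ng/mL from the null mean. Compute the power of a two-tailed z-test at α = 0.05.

SE = σ/√n = 10/√106 = 0.971. Non-centrality λ = d/SE = 11/0.971 = 11.325. Power ≈ Φ(λ - z_{α/2}) = Φ(11.325 - 1.96) = Φ(9.365) = 1.0.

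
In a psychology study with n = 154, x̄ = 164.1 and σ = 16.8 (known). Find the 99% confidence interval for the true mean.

CI = x̄ ± z*(σ/√n) = 164.1 ± 2.576(16.8/√154) = 164.1 ± 3.49 = (160.61, 167.59)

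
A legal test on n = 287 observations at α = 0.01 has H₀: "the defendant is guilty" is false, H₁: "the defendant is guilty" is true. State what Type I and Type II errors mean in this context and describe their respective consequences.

Type I (false positive): concluding that the defendant is guilty when it is not — convicting an innocent person. Type II (false negative): failing to conclude that the defendant is guilty when it is — acquitting a guilty person. Which is costlier depends on domain priorities and is a judgement call rather than a statistical fact.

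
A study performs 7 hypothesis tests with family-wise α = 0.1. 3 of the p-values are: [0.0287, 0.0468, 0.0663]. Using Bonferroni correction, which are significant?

Bonferroni α = 0.1/7 = 0.01429. None of the given p-values are significant.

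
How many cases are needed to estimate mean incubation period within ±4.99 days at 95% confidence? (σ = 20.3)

n = (z*σ/E)² = (1.96×20.3/4.99)² = 63.6 → n = 64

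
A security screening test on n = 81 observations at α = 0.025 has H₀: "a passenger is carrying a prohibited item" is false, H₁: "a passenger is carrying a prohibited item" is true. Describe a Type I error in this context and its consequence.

Type I error: rejecting H₀ when it is true — concluding that a passenger is carrying a prohibited item when in fact it is not. Consequence: detaining an innocent passenger — delay and inconvenience.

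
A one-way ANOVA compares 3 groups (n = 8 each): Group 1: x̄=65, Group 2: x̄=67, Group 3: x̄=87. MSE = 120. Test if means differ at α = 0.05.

Grand mean = 73.0. SS_between = 2368.0, MS_between = 1184.0. F = 9.867, F_crit ≈ 3.467. Reject H₀.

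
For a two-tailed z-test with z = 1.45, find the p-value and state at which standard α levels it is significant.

p = 2·P(Z > |1.45|) = 2·(1 - Φ(1.45)) ≈ 0.1471. Not significant at any standard level.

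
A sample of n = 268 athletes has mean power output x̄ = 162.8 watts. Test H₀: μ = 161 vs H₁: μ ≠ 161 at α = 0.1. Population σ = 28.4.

z = (x̄ - μ₀)/(σ/√n) = (162.8 - 161)/(28.4/√268) = 1.038. Critical value: ±1.645. Since |1.038| ≤ 1.645, Fail to reject H₀.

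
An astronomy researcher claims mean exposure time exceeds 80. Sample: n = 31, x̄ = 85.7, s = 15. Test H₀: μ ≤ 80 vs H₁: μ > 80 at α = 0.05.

t = (85.7 - 80)/(15/√31) = 2.116, df = 30. Critical t = 1.697. Reject H₀.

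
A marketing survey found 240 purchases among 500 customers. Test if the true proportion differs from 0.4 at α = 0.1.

p̂ = 0.48, p₀ = 0.4. z = (p̂ - p₀)/√(p₀(1-p₀)/n) = 3.651. Critical: ±1.645. Reject H₀.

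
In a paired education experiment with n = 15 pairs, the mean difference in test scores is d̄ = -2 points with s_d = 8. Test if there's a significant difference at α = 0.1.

t = d̄/(s_d/√n) = -2/(8/√15) = -0.968. df = 14, critical t = ±1.761. Fail to reject H₀.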